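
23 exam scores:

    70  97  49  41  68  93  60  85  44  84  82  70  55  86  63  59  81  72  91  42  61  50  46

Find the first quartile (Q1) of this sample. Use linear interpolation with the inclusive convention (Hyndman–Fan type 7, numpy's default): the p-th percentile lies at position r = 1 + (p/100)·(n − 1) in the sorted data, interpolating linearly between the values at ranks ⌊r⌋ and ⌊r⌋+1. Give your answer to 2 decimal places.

Sorted: 41, 42, 44, 46, 49, 50, 55, 59, 60, 61, 63, 68, 70, 70, 72, 81, 82, 84, 85, 86, 91, 93, 97.
n = 23.
r = 1 + (25/100)·(23 − 1) = 1 + 5.5 = 6.5.
Rank 6 is 50 and rank 7 is 55.
Interpolate: 50 + 0.5·(55 − 50) = 50 + 0.5·5 = 52.5.

52.50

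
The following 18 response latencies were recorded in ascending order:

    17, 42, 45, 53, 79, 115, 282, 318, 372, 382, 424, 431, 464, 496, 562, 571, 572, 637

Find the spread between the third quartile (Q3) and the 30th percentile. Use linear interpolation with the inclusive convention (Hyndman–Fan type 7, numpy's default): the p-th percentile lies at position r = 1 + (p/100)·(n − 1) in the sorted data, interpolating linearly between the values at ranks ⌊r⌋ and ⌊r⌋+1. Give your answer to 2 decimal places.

n = 18.
P30: r = 6.1; ranks 6–7 are 115, 282; interpolating gives 131.7.
P75: r = 13.75; ranks 13–14 are 464, 496; interpolating gives 488.
Difference: 488 − 131.7 = 356.3.

356.30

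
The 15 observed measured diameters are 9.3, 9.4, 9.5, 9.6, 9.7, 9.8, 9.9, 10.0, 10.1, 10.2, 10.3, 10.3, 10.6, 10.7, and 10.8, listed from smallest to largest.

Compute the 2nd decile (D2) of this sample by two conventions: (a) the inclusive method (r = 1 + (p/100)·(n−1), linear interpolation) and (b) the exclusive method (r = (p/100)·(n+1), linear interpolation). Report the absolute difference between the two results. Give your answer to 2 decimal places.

0.06

n = 15.
(a) r = 3.8; between ranks 3 (9.5) and 4 (9.6): 9.58.
(b) r = 3.2; between ranks 3 (9.5) and 4 (9.6): 9.52.
|9.58 − 9.52| = 0.06.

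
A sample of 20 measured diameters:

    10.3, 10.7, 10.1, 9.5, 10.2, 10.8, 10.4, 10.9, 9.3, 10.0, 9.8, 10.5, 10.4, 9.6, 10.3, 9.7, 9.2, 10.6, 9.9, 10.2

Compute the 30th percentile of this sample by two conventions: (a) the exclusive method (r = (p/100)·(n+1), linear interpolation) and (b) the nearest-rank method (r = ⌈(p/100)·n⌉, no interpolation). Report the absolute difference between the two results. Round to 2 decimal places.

Sorted: 9.2, 9.3, 9.5, 9.6, 9.7, 9.8, 9.9, 10.0, 10.1, 10.2, 10.2, 10.3, 10.3, 10.4, 10.4, 10.5, 10.6, 10.7, 10.8, 10.9.
n = 20.
(a) r = 6.3; between ranks 6 (9.8) and 7 (9.9): 9.83.
(b) the nearest-rank method: rank 6 → 9.8.
|9.83 − 9.8| = 0.03.

0.03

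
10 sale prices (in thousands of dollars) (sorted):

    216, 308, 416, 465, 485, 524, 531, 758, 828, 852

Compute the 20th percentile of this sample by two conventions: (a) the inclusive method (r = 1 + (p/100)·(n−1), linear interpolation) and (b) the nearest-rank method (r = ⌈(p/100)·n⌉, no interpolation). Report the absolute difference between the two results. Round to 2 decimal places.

86.40

n = 10.
(a) r = 2.8; between ranks 2 (308) and 3 (416): 394.4.
(b) the nearest-rank method: rank 2 → 308.
|394.4 − 308| = 86.4.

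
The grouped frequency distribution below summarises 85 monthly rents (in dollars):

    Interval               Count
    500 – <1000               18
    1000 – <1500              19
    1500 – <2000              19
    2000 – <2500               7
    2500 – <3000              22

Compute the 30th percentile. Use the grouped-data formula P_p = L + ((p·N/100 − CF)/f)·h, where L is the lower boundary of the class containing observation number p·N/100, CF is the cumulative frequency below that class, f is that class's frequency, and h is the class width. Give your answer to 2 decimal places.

1197.37

N = 85; target position k = 30/100 · 85 = 25.5.
Cumulative frequencies: 18, 37, 56, 63, 85.
Observation 25.5 falls in the class 1000 – <1500.
L = 1000, CF = 18, f = 19, h = 500.
P30 = 1000 + ((25.5 − 18)/19)·500 = 1000 + 197.368 = 1197.37.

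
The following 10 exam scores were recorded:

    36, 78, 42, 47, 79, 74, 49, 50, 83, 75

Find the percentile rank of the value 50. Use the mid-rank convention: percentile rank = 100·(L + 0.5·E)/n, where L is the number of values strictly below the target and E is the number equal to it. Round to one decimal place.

45.0

Sorted: 36, 42, 47, 49, 50, 74, 75, 78, 79, 83.
Count below 50: L = 4; count equal: E = 1; n = 10.
Percentile rank = 100·(4 + 0.5·1)/10 = 100·4.5/10 = 45.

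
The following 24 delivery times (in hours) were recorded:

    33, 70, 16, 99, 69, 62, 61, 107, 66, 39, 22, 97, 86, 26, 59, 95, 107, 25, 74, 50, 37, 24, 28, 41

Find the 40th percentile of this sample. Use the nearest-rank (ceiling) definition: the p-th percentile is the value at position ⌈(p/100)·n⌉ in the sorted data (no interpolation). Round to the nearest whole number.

Sorted: 16, 22, 24, 25, 26, 28, 33, 37, 39, 41, 50, 59, 61, 62, 66, 69, 70, 74, 86, 95, 97, 99, 107, 107.
n = 24.
Position = ⌈40/100 · 24⌉ = ⌈9.6⌉ = 10.
The value at rank 10 is 41.

41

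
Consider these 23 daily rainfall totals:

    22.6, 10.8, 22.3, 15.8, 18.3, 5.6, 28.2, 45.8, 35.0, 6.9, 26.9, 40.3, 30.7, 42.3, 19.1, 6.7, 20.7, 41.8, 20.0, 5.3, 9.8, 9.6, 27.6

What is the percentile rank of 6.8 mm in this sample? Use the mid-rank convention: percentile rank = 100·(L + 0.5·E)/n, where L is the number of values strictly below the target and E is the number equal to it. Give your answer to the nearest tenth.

13.0

Sorted: 5.3, 5.6, 6.7, 6.9, 9.6, 9.8, 10.8, 15.8, 18.3, 19.1, 20.0, 20.7, 22.3, 22.6, 26.9, 27.6, 28.2, 30.7, 35.0, 40.3, 41.8, 42.3, 45.8.
Count below 6.8: L = 3; count equal: E = 0; n = 23.
Percentile rank = 100·(3 + 0.5·0)/23 = 100·3/23 = 13.04.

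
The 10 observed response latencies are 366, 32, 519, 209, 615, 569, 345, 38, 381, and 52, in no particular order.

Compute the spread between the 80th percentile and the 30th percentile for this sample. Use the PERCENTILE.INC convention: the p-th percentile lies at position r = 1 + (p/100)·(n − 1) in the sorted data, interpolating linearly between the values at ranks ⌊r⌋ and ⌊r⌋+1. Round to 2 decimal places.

367.10

Sorted: 32, 38, 52, 209, 345, 366, 381, 519, 569, 615.
n = 10.
P30: r = 3.7; ranks 3–4 are 52, 209; interpolating gives 161.9.
P80: r = 8.2; ranks 8–9 are 519, 569; interpolating gives 529.
Difference: 529 − 161.9 = 367.1.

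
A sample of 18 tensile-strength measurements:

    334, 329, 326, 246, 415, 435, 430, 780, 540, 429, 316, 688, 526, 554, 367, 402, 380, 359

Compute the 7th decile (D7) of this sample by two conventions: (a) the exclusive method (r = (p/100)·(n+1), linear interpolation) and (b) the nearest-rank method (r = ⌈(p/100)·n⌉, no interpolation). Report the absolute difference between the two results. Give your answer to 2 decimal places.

27.30

Sorted: 246, 316, 326, 329, 334, 359, 367, 380, 402, 415, 429, 430, 435, 526, 540, 554, 688, 780.
n = 18.
(a) r = 13.3; between ranks 13 (435) and 14 (526): 462.3.
(b) the nearest-rank method: rank 13 → 435.
|462.3 − 435| = 27.3.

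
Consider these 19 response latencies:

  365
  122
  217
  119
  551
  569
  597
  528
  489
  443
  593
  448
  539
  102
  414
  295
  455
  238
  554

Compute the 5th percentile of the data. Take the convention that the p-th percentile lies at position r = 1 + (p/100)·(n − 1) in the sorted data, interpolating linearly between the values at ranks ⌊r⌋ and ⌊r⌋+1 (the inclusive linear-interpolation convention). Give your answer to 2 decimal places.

117.30

Sorted: 102, 119, 122, 217, 238, 295, 365, 414, 443, 448, 455, 489, 528, 539, 551, 554, 569, 593, 597.
n = 19.
r = 1 + (5/100)·(19 − 1) = 1 + 0.9 = 1.9.
Rank 1 is 102 and rank 2 is 119.
Interpolate: 102 + 0.9·(119 − 102) = 102 + 0.9·17 = 117.3.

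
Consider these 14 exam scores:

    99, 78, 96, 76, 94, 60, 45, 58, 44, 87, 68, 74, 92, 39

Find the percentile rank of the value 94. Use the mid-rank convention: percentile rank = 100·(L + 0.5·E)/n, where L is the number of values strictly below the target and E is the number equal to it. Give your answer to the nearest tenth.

Sorted: 39, 44, 45, 58, 60, 68, 74, 76, 78, 87, 92, 94, 96, 99.
Count below 94: L = 11; count equal: E = 1; n = 14.
Percentile rank = 100·(11 + 0.5·1)/14 = 100·11.5/14 = 82.14.

82.1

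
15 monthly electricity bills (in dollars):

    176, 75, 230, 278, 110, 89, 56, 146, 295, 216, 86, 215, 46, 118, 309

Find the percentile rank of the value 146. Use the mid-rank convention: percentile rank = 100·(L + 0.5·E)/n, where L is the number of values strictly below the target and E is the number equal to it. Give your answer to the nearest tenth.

50.0

Sorted: 46, 56, 75, 86, 89, 110, 118, 146, 176, 215, 216, 230, 278, 295, 309.
Count below 146: L = 7; count equal: E = 1; n = 15.
Percentile rank = 100·(7 + 0.5·1)/15 = 100·7.5/15 = 50.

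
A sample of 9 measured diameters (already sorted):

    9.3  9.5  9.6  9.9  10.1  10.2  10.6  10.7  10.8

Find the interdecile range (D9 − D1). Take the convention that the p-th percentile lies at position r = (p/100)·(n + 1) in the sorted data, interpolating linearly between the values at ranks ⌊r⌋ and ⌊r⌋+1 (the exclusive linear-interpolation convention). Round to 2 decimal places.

n = 9.
P10: r = 1 (integer) → 9.3.
P90: r = 9 (integer) → 10.8.
Difference: 10.8 − 9.3 = 1.5.

1.50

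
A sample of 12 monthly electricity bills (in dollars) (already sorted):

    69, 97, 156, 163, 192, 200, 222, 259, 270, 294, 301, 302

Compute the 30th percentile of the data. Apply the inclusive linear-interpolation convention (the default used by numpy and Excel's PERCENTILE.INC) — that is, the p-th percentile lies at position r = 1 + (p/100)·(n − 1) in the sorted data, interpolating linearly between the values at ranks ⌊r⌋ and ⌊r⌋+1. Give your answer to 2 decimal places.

n = 12.
r = 1 + (30/100)·(12 − 1) = 1 + 3.3 = 4.3.
Rank 4 is 163 and rank 5 is 192.
Interpolate: 163 + 0.3·(192 − 163) = 163 + 0.3·29 = 171.7.

171.70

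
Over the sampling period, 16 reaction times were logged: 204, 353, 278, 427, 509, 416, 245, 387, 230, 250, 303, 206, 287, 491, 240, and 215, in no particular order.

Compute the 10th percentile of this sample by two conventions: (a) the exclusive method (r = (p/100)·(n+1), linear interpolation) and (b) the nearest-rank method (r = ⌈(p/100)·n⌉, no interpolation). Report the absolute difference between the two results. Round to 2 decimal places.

Sorted: 204, 206, 215, 230, 240, 245, 250, 278, 287, 303, 353, 387, 416, 427, 491, 509.
n = 16.
(a) r = 1.7; between ranks 1 (204) and 2 (206): 205.4.
(b) the nearest-rank method: rank 2 → 206.
|205.4 − 206| = 0.6.

0.60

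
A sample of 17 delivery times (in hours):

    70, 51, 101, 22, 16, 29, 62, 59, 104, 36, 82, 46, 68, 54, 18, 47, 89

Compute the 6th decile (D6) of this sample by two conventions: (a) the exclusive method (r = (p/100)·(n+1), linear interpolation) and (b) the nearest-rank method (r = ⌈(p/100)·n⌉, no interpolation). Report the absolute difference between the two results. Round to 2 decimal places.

0.60

Sorted: 16, 18, 22, 29, 36, 46, 47, 51, 54, 59, 62, 68, 70, 82, 89, 101, 104.
n = 17.
(a) r = 10.8; between ranks 10 (59) and 11 (62): 61.4.
(b) the nearest-rank method: rank 11 → 62.
|61.4 − 62| = 0.6.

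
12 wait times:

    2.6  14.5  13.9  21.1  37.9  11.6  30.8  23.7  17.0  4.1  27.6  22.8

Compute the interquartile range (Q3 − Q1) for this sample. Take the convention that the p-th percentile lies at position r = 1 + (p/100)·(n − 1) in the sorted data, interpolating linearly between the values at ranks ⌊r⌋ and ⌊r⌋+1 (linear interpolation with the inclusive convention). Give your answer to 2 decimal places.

Sorted: 2.6, 4.1, 11.6, 13.9, 14.5, 17.0, 21.1, 22.8, 23.7, 27.6, 30.8, 37.9.
n = 12.
P25: r = 3.75; ranks 3–4 are 11.6, 13.9; interpolating gives 13.325.
P75: r = 9.25; ranks 9–10 are 23.7, 27.6; interpolating gives 24.675.
Difference: 24.675 − 13.325 = 11.35.

11.35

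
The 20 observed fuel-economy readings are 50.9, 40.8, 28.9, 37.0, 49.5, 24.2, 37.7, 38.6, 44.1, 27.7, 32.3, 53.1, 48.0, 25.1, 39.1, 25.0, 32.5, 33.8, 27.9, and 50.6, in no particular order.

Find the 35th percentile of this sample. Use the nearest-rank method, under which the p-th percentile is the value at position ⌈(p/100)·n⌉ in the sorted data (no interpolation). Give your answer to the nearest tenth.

Sorted: 24.2, 25.0, 25.1, 27.7, 27.9, 28.9, 32.3, 32.5, 33.8, 37.0, 37.7, 38.6, 39.1, 40.8, 44.1, 48.0, 49.5, 50.6, 50.9, 53.1.
n = 20.
Position = ⌈35/100 · 20⌉ = ⌈7⌉ = 7.
The value at rank 7 is 32.3.

32.3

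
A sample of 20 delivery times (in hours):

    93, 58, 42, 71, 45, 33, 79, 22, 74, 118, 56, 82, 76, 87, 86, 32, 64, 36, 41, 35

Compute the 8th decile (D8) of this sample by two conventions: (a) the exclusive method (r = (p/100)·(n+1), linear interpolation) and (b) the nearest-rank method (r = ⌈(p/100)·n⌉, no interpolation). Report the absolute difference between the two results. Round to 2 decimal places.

Sorted: 22, 32, 33, 35, 36, 41, 42, 45, 56, 58, 64, 71, 74, 76, 79, 82, 86, 87, 93, 118.
n = 20.
(a) r = 16.8; between ranks 16 (82) and 17 (86): 85.2.
(b) the nearest-rank method: rank 16 → 82.
|85.2 − 82| = 3.2.

3.20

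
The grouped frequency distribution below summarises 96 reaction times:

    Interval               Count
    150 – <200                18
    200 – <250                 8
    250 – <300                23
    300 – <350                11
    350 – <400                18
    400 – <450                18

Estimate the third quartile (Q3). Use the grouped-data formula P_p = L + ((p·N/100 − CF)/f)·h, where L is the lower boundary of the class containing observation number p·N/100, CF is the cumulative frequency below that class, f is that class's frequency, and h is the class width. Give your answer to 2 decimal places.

383.33

N = 96; target position k = 75/100 · 96 = 72.
Cumulative frequencies: 18, 26, 49, 60, 78, 96.
Observation 72 falls in the class 350 – <400.
L = 350, CF = 60, f = 18, h = 50.
P75 = 350 + ((72 − 60)/18)·50 = 350 + 33.3333 = 383.333.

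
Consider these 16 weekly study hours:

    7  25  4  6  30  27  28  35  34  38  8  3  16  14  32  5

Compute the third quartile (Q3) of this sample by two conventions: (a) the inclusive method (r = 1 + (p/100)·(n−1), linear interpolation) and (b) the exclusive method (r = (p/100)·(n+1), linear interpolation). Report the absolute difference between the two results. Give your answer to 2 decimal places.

Sorted: 3, 4, 5, 6, 7, 8, 14, 16, 25, 27, 28, 30, 32, 34, 35, 38.
n = 16.
(a) r = 12.25; between ranks 12 (30) and 13 (32): 30.5.
(b) r = 12.75; between ranks 12 (30) and 13 (32): 31.5.
|30.5 − 31.5| = 1.

1.00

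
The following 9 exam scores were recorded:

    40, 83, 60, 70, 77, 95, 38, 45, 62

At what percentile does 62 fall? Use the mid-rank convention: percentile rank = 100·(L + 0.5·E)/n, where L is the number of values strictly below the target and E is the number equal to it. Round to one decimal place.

Sorted: 38, 40, 45, 60, 62, 70, 77, 83, 95.
Count below 62: L = 4; count equal: E = 1; n = 9.
Percentile rank = 100·(4 + 0.5·1)/9 = 100·4.5/9 = 50.

50.0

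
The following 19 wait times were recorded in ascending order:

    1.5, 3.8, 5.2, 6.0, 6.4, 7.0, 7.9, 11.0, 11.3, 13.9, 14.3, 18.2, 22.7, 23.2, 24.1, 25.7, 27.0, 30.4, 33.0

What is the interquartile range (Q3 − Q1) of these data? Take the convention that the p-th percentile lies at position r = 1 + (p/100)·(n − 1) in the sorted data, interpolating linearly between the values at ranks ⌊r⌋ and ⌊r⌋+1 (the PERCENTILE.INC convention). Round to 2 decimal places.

16.95

n = 19.
P25: r = 5.5; ranks 5–6 are 6.4, 7.0; interpolating gives 6.7.
P75: r = 14.5; ranks 14–15 are 23.2, 24.1; interpolating gives 23.65.
Difference: 23.65 − 6.7 = 16.95.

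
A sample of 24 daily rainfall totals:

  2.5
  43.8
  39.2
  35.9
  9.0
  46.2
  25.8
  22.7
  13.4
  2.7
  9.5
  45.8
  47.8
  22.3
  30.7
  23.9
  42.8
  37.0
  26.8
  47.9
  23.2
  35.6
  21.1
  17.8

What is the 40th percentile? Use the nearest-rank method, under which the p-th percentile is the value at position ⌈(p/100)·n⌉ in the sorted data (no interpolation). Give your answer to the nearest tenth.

Sorted: 2.5, 2.7, 9.0, 9.5, 13.4, 17.8, 21.1, 22.3, 22.7, 23.2, 23.9, 25.8, 26.8, 30.7, 35.6, 35.9, 37.0, 39.2, 42.8, 43.8, 45.8, 46.2, 47.8, 47.9.
n = 24.
Position = ⌈40/100 · 24⌉ = ⌈9.6⌉ = 10.
The value at rank 10 is 23.2.

23.2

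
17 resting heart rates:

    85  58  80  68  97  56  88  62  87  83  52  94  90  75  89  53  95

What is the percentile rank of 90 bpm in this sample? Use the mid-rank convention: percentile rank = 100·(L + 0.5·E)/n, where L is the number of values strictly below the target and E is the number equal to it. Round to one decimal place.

79.4

Sorted: 52, 53, 56, 58, 62, 68, 75, 80, 83, 85, 87, 88, 89, 90, 94, 95, 97.
Count below 90: L = 13; count equal: E = 1; n = 17.
Percentile rank = 100·(13 + 0.5·1)/17 = 100·13.5/17 = 79.41.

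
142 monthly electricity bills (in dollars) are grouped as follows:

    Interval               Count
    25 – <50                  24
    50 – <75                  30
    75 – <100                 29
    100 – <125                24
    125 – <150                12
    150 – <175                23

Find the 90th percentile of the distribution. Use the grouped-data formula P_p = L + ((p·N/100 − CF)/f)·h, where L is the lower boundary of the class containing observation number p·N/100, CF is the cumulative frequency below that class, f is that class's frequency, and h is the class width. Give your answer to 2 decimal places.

159.57

N = 142; target position k = 90/100 · 142 = 127.8.
Cumulative frequencies: 24, 54, 83, 107, 119, 142.
Observation 127.8 falls in the class 150 – <175.
L = 150, CF = 119, f = 23, h = 25.
P90 = 150 + ((127.8 − 119)/23)·25 = 150 + 9.56522 = 159.565.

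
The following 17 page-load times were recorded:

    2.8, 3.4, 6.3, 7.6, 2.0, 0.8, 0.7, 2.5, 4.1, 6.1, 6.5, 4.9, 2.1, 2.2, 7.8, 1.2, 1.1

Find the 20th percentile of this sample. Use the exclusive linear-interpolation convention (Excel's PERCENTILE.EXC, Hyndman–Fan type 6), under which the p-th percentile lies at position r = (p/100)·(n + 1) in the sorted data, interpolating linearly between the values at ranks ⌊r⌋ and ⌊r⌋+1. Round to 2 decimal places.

Sorted: 0.7, 0.8, 1.1, 1.2, 2.0, 2.1, 2.2, 2.5, 2.8, 3.4, 4.1, 4.9, 6.1, 6.3, 6.5, 7.6, 7.8.
n = 17.
r = (20/100)·(17 + 1) = 3.6.
Rank 3 is 1.1 and rank 4 is 1.2.
Interpolate: 1.1 + 0.6·(1.2 − 1.1) = 1.1 + 0.6·0.1 = 1.16.

1.16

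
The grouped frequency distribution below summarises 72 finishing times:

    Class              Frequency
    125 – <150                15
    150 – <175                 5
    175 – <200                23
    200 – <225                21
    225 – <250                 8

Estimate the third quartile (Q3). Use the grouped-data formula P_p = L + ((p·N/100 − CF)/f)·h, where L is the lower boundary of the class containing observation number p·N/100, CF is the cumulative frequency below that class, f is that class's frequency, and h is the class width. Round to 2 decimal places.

213.10

N = 72; target position k = 75/100 · 72 = 54.
Cumulative frequencies: 15, 20, 43, 64, 72.
Observation 54 falls in the class 200 – <225.
L = 200, CF = 43, f = 21, h = 25.
P75 = 200 + ((54 − 43)/21)·25 = 200 + 13.0952 = 213.095.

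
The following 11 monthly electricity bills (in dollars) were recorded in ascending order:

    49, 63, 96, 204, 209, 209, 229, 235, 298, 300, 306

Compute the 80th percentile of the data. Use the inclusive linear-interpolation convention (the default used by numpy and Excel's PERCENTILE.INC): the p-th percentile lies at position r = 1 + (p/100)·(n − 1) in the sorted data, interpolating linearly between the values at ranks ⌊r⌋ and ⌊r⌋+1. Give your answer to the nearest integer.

298

n = 11.
r = 1 + (80/100)·(11 − 1) = 1 + 8 = 9.
r is an integer, so P80 is the value at rank 9: 298.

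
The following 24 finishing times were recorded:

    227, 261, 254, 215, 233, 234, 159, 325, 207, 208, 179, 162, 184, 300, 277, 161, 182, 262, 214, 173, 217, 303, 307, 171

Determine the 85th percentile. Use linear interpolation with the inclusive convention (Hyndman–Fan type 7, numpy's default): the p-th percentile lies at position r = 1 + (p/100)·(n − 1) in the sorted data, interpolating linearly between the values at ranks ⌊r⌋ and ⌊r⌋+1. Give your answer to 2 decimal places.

289.65

Sorted: 159, 161, 162, 171, 173, 179, 182, 184, 207, 208, 214, 215, 217, 227, 233, 234, 254, 261, 262, 277, 300, 303, 307, 325.
n = 24.
r = 1 + (85/100)·(24 − 1) = 1 + 19.55 = 20.55.
Rank 20 is 277 and rank 21 is 300.
Interpolate: 277 + 0.55·(300 − 277) = 277 + 0.55·23 = 289.65.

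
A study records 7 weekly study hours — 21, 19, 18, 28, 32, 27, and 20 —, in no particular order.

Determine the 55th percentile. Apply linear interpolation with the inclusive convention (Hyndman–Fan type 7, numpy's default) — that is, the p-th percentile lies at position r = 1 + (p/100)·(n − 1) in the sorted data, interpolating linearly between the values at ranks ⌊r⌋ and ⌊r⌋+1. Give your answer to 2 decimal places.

Sorted: 18, 19, 20, 21, 27, 28, 32.
n = 7.
r = 1 + (55/100)·(7 − 1) = 1 + 3.3 = 4.3.
Rank 4 is 21 and rank 5 is 27.
Interpolate: 21 + 0.3·(27 − 21) = 21 + 0.3·6 = 22.8.

22.80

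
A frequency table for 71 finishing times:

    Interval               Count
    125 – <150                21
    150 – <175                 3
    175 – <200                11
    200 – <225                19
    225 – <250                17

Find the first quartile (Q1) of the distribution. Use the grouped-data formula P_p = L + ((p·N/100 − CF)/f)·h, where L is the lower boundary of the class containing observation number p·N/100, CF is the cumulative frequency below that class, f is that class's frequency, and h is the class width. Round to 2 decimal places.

N = 71; target position k = 25/100 · 71 = 17.75.
Cumulative frequencies: 21, 24, 35, 54, 71.
Observation 17.75 falls in the class 125 – <150.
L = 125, CF = 0, f = 21, h = 25.
P25 = 125 + ((17.75 − 0)/21)·25 = 125 + 21.131 = 146.131.

146.13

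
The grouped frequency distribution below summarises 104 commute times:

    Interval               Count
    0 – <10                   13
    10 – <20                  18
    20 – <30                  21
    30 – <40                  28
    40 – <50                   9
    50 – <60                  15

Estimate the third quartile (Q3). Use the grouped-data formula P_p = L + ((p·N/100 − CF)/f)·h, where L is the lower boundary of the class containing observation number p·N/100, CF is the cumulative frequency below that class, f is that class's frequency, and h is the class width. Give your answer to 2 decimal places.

N = 104; target position k = 75/100 · 104 = 78.
Cumulative frequencies: 13, 31, 52, 80, 89, 104.
Observation 78 falls in the class 30 – <40.
L = 30, CF = 52, f = 28, h = 10.
P75 = 30 + ((78 − 52)/28)·10 = 30 + 9.28571 = 39.2857.

39.29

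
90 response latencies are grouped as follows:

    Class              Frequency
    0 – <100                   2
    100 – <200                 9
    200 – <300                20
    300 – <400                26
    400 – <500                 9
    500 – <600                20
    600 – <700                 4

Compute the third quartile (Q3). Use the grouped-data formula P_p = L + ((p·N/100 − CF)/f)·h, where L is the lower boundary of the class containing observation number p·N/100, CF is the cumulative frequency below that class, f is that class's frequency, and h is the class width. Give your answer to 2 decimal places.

507.50

N = 90; target position k = 75/100 · 90 = 67.5.
Cumulative frequencies: 2, 11, 31, 57, 66, 86, 90.
Observation 67.5 falls in the class 500 – <600.
L = 500, CF = 66, f = 20, h = 100.
P75 = 500 + ((67.5 − 66)/20)·100 = 500 + 7.5 = 507.5.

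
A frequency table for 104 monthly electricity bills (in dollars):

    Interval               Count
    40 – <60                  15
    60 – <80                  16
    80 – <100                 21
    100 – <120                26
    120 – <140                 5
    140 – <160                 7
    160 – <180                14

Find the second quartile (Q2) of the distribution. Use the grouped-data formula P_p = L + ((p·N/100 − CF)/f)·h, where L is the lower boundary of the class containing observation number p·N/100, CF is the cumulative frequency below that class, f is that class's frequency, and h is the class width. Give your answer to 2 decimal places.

100.00

N = 104; target position k = 50/100 · 104 = 52.
Cumulative frequencies: 15, 31, 52, 78, 83, 90, 104.
Observation 52 falls in the class 80 – <100.
L = 80, CF = 31, f = 21, h = 20.
P50 = 80 + ((52 − 31)/21)·20 = 80 + 20 = 100.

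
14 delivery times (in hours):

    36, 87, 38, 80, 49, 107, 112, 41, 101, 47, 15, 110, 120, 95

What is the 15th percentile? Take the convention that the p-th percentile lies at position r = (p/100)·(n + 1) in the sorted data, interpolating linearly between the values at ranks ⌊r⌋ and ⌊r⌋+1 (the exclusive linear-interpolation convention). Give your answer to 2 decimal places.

Sorted: 15, 36, 38, 41, 47, 49, 80, 87, 95, 101, 107, 110, 112, 120.
n = 14.
r = (15/100)·(14 + 1) = 2.25.
Rank 2 is 36 and rank 3 is 38.
Interpolate: 36 + 0.25·(38 − 36) = 36 + 0.25·2 = 36.5.

36.50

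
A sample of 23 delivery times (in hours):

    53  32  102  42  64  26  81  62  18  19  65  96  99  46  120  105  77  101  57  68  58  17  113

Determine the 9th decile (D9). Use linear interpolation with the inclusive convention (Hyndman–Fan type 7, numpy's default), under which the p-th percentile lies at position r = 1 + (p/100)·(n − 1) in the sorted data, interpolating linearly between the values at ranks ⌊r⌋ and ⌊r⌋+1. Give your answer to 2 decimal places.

Sorted: 17, 18, 19, 26, 32, 42, 46, 53, 57, 58, 62, 64, 65, 68, 77, 81, 96, 99, 101, 102, 105, 113, 120.
n = 23.
r = 1 + (90/100)·(23 − 1) = 1 + 19.8 = 20.8.
Rank 20 is 102 and rank 21 is 105.
Interpolate: 102 + 0.8·(105 − 102) = 102 + 0.8·3 = 104.4.

104.40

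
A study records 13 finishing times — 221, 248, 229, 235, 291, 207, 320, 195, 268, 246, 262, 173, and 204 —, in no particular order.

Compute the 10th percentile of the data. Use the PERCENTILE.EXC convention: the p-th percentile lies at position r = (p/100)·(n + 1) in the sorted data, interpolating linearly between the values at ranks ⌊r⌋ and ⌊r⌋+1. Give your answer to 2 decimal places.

Sorted: 173, 195, 204, 207, 221, 229, 235, 246, 248, 262, 268, 291, 320.
n = 13.
r = (10/100)·(13 + 1) = 1.4.
Rank 1 is 173 and rank 2 is 195.
Interpolate: 173 + 0.4·(195 − 173) = 173 + 0.4·22 = 181.8.

181.80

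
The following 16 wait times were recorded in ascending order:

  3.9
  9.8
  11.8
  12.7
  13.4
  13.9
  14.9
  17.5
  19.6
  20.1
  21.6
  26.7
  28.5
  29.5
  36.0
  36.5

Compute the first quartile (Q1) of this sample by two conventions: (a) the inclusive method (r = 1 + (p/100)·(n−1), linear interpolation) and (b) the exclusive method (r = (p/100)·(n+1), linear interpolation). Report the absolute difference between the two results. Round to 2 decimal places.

n = 16.
(a) r = 4.75; between ranks 4 (12.7) and 5 (13.4): 13.225.
(b) r = 4.25; between ranks 4 (12.7) and 5 (13.4): 12.875.
|13.225 − 12.875| = 0.35.

0.35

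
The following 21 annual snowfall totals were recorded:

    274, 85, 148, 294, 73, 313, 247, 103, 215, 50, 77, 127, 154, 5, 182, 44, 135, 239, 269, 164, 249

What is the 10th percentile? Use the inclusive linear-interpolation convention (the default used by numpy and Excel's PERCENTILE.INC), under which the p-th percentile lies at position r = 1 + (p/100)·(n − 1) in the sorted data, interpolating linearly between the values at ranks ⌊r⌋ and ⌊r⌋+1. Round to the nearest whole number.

Sorted: 5, 44, 50, 73, 77, 85, 103, 127, 135, 148, 154, 164, 182, 215, 239, 247, 249, 269, 274, 294, 313.
n = 21.
r = 1 + (10/100)·(21 − 1) = 1 + 2 = 3.
r is an integer, so P10 is the value at rank 3: 50.

50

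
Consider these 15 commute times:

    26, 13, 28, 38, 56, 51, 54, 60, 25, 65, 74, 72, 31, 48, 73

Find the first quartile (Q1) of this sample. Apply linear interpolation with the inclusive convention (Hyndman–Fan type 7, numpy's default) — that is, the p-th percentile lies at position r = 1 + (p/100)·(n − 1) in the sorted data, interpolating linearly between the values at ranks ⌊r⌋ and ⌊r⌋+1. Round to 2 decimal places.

29.50

Sorted: 13, 25, 26, 28, 31, 38, 48, 51, 54, 56, 60, 65, 72, 73, 74.
n = 15.
r = 1 + (25/100)·(15 − 1) = 1 + 3.5 = 4.5.
Rank 4 is 28 and rank 5 is 31.
Interpolate: 28 + 0.5·(31 − 28) = 28 + 0.5·3 = 29.5.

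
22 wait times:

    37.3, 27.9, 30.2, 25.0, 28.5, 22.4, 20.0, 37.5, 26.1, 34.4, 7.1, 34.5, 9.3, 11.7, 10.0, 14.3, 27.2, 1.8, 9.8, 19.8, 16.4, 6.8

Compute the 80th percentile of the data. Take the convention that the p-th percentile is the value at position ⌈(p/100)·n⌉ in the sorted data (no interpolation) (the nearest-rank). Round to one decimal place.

30.2

Sorted: 1.8, 6.8, 7.1, 9.3, 9.8, 10.0, 11.7, 14.3, 16.4, 19.8, 20.0, 22.4, 25.0, 26.1, 27.2, 27.9, 28.5, 30.2, 34.4, 34.5, 37.3, 37.5.
n = 22.
Position = ⌈80/100 · 22⌉ = ⌈17.6⌉ = 18.
The value at rank 18 is 30.2.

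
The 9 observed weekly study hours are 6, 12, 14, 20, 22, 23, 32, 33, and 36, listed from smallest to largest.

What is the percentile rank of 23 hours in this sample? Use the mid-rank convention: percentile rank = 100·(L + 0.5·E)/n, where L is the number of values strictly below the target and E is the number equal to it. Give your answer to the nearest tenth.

Count below 23: L = 5; count equal: E = 1; n = 9.
Percentile rank = 100·(5 + 0.5·1)/9 = 100·5.5/9 = 61.11.

61.1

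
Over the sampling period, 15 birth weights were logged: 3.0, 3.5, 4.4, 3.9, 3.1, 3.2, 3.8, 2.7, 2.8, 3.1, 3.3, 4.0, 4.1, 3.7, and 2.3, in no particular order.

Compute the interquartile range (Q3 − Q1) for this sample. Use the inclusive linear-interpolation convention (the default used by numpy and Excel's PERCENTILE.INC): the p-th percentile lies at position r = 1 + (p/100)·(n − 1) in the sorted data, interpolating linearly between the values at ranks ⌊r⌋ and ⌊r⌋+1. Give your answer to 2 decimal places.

Sorted: 2.3, 2.7, 2.8, 3.0, 3.1, 3.1, 3.2, 3.3, 3.5, 3.7, 3.8, 3.9, 4.0, 4.1, 4.4.
n = 15.
P25: r = 4.5; ranks 4–5 are 3.0, 3.1; interpolating gives 3.05.
P75: r = 11.5; ranks 11–12 are 3.8, 3.9; interpolating gives 3.85.
Difference: 3.85 − 3.05 = 0.8.

0.80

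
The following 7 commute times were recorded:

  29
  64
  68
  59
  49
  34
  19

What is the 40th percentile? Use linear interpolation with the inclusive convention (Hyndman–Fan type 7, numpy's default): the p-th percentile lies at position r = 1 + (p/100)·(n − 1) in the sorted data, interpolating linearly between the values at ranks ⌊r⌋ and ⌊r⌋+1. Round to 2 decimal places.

Sorted: 19, 29, 34, 49, 59, 64, 68.
n = 7.
r = 1 + (40/100)·(7 − 1) = 1 + 2.4 = 3.4.
Rank 3 is 34 and rank 4 is 49.
Interpolate: 34 + 0.4·(49 − 34) = 34 + 0.4·15 = 40.

40.00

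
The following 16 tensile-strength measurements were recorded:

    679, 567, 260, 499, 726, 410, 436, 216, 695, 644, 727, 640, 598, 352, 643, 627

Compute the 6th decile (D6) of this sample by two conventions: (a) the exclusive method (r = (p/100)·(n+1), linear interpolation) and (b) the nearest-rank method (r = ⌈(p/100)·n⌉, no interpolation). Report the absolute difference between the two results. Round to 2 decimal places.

Sorted: 216, 260, 352, 410, 436, 499, 567, 598, 627, 640, 643, 644, 679, 695, 726, 727.
n = 16.
(a) r = 10.2; between ranks 10 (640) and 11 (643): 640.6.
(b) the nearest-rank method: rank 10 → 640.
|640.6 − 640| = 0.6.

0.60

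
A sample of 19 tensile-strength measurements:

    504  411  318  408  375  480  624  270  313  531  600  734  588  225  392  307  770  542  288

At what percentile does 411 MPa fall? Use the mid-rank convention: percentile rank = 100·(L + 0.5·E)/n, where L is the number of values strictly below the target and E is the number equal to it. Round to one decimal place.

50.0

Sorted: 225, 270, 288, 307, 313, 318, 375, 392, 408, 411, 480, 504, 531, 542, 588, 600, 624, 734, 770.
Count below 411: L = 9; count equal: E = 1; n = 19.
Percentile rank = 100·(9 + 0.5·1)/19 = 100·9.5/19 = 50.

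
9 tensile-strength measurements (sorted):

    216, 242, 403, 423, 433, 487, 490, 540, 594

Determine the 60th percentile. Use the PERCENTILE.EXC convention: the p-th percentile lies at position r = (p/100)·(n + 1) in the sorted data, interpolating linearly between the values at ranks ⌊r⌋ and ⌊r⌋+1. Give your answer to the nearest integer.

487

n = 9.
r = (60/100)·(9 + 1) = 6.
r is an integer, so P60 is the value at rank 6: 487.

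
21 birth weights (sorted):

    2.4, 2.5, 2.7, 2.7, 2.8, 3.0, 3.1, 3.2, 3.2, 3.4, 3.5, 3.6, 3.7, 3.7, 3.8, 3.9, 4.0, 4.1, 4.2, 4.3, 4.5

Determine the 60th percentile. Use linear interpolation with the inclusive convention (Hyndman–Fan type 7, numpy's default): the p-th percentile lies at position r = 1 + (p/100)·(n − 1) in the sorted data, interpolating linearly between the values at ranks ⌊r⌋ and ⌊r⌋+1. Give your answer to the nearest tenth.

3.7

n = 21.
r = 1 + (60/100)·(21 − 1) = 1 + 12 = 13.
r is an integer, so P60 is the value at rank 13: 3.7.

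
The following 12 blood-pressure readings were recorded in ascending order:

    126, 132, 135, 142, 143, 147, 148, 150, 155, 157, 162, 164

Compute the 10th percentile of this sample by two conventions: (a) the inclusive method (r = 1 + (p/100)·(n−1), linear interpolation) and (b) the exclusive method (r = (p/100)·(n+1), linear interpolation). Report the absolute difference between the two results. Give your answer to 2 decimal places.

4.50

n = 12.
(a) r = 2.1; between ranks 2 (132) and 3 (135): 132.3.
(b) r = 1.3; between ranks 1 (126) and 2 (132): 127.8.
|132.3 − 127.8| = 4.5.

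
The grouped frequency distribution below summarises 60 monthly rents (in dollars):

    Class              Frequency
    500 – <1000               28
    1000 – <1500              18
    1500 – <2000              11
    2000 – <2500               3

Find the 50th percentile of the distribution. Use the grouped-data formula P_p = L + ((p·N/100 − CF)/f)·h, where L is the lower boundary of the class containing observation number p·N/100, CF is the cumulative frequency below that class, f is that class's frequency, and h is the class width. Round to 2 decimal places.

N = 60; target position k = 50/100 · 60 = 30.
Cumulative frequencies: 28, 46, 57, 60.
Observation 30 falls in the class 1000 – <1500.
L = 1000, CF = 28, f = 18, h = 500.
P50 = 1000 + ((30 − 28)/18)·500 = 1000 + 55.5556 = 1055.56.

1055.56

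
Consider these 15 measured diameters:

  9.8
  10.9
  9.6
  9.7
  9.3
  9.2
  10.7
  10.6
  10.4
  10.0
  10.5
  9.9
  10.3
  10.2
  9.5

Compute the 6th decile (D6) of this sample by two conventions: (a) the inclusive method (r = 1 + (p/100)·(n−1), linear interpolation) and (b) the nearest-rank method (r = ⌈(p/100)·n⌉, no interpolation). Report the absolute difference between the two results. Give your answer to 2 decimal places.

Sorted: 9.2, 9.3, 9.5, 9.6, 9.7, 9.8, 9.9, 10.0, 10.2, 10.3, 10.4, 10.5, 10.6, 10.7, 10.9.
n = 15.
(a) r = 9.4; between ranks 9 (10.2) and 10 (10.3): 10.24.
(b) the nearest-rank method: rank 9 → 10.2.
|10.24 − 10.2| = 0.04.

0.04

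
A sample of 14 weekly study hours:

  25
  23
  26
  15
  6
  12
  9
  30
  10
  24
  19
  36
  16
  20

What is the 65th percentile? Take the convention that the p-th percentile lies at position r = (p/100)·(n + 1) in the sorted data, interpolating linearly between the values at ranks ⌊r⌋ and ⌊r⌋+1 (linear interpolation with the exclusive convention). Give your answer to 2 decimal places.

23.75

Sorted: 6, 9, 10, 12, 15, 16, 19, 20, 23, 24, 25, 26, 30, 36.
n = 14.
r = (65/100)·(14 + 1) = 9.75.
Rank 9 is 23 and rank 10 is 24.
Interpolate: 23 + 0.75·(24 − 23) = 23 + 0.75·1 = 23.75.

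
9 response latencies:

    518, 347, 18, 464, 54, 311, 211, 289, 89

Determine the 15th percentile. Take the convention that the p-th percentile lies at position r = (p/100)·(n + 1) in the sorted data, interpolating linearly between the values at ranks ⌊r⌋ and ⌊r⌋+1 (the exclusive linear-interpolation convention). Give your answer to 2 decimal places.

Sorted: 18, 54, 89, 211, 289, 311, 347, 464, 518.
n = 9.
r = (15/100)·(9 + 1) = 1.5.
Rank 1 is 18 and rank 2 is 54.
Interpolate: 18 + 0.5·(54 − 18) = 18 + 0.5·36 = 36.

36.00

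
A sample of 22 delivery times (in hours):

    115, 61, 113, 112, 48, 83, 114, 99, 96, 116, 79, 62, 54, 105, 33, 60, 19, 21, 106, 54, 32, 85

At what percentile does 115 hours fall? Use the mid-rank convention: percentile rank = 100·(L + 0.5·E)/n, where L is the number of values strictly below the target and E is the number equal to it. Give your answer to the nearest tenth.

Sorted: 19, 21, 32, 33, 48, 54, 54, 60, 61, 62, 79, 83, 85, 96, 99, 105, 106, 112, 113, 114, 115, 116.
Count below 115: L = 20; count equal: E = 1; n = 22.
Percentile rank = 100·(20 + 0.5·1)/22 = 100·20.5/22 = 93.18.

93.2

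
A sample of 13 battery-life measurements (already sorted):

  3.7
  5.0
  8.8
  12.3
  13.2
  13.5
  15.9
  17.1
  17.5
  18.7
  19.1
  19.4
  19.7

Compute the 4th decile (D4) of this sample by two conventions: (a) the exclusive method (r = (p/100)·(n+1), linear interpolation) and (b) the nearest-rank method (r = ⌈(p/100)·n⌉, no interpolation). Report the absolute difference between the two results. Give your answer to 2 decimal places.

0.12

n = 13.
(a) r = 5.6; between ranks 5 (13.2) and 6 (13.5): 13.38.
(b) the nearest-rank method: rank 6 → 13.5.
|13.38 − 13.5| = 0.12.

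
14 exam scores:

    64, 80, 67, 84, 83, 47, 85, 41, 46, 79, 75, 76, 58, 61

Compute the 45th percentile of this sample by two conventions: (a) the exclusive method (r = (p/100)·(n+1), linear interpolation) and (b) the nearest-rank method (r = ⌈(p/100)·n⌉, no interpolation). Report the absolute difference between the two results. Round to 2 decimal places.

0.75

Sorted: 41, 46, 47, 58, 61, 64, 67, 75, 76, 79, 80, 83, 84, 85.
n = 14.
(a) r = 6.75; between ranks 6 (64) and 7 (67): 66.25.
(b) the nearest-rank method: rank 7 → 67.
|66.25 − 67| = 0.75.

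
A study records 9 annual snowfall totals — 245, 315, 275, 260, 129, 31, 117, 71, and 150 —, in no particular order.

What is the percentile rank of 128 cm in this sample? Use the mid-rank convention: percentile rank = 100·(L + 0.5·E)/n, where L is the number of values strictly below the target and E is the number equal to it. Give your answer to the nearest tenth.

Sorted: 31, 71, 117, 129, 150, 245, 260, 275, 315.
Count below 128: L = 3; count equal: E = 0; n = 9.
Percentile rank = 100·(3 + 0.5·0)/9 = 100·3/9 = 33.33.

33.3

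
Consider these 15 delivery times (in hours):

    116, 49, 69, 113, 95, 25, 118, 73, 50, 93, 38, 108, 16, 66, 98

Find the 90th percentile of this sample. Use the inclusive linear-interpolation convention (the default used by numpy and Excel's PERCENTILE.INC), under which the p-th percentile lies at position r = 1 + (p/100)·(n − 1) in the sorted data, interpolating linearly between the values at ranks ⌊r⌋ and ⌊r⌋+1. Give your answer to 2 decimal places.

Sorted: 16, 25, 38, 49, 50, 66, 69, 73, 93, 95, 98, 108, 113, 116, 118.
n = 15.
r = 1 + (90/100)·(15 − 1) = 1 + 12.6 = 13.6.
Rank 13 is 113 and rank 14 is 116.
Interpolate: 113 + 0.6·(116 − 113) = 113 + 0.6·3 = 114.8.

114.80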